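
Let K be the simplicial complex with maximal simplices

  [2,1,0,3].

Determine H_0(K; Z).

We work with the vertex ordering 0 < 1 < 2 < 3. The simplices of K, each written with vertices in increasing order, are:

  0-simplices (4): [0], [1], [2], [3]
  1-simplices (6): [0,1], [0,2], [0,3], [1,2], [1,3], [2,3]
  2-simplices (4): [0,1,2], [0,1,3], [0,2,3], [1,2,3]
  3-simplices (1): [0,1,2,3]

so the chain groups are C_0 ≅ Z^4, C_1 ≅ Z^6, C_2 ≅ Z^4, C_3 ≅ Z^1.

The boundary map ∂_1: C_1 → C_0 is given by ∂[p,q] = [q] − [p].
The 4×6 boundary matrix has rank 3 and Smith normal form diag(1,1,1).

∂_2: C_2 → C_1 acts by ∂[p,q,r] = [q,r] − [p,r] + [p,q]. For instance
  ∂[1,2,3] = [2,3] − [1,3] + [1,2],
  ∂[0,1,2] = [1,2] − [0,2] + [0,1].
This gives a 6×4 integer matrix of rank 3; reducing to Smith normal form yields diagonal entries (1,1,1).

The boundary map ∂_3: C_3 → C_2 sends each 3-simplex σ to the alternating sum Σ_i (−1)^i (σ with its i-th vertex removed). For instance
  ∂[0,1,2,3] = [1,2,3] − [0,2,3] + [0,1,3] − [0,1,2].
The 4×1 boundary matrix has rank 1 and Smith normal form diag(1).

Computing H_k = (kernel of ∂_k) / (image of ∂_{k+1}):

  H_0: rank C_0 − rank ∂_1 = 4 − 3 = 1, and the invariant factors of ∂_1 are all 1, so H_0 = Z.

(K is a triangulation of the 3-simplex.)

H_0 ≅ Z.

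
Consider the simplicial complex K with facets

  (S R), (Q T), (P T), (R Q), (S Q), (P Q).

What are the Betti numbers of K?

Fix the vertex order P < Q < R < S < T and write every simplex with vertices in increasing order. Then dim K = 1 and the simplices of K are:

  0-simplices (5): P, Q, R, S, T
  1-simplices (6): PQ, PT, QR, QS, QT, RS

so the chain groups are C_0 ≅ Z^5, C_1 ≅ Z^6.

Boundary ∂_1: C_1 → C_0 maps an edge to its endpoints' difference, ∂[p,q] = q − p.
As a 5×6 matrix over Z this has rank 4, with invariant factors (1,1,1,1).

Computing H_k = (kernel of ∂_k) / (image of ∂_{k+1}):

  H_0: rank C_0 − rank ∂_1 = 5 − 4 = 1, and the invariant factors of ∂_1 are all 1, so H_0 ≅ Z.
  H_1: rank ker ∂_1 − rank ∂_2 = (6 − 4) − 0 = 2, and there is no ∂_2, so H_1 ≅ Z^2.

Hence the Betti numbers are b_0 = 1, b_1 = 2.

b_0 = 1, b_1 = 2.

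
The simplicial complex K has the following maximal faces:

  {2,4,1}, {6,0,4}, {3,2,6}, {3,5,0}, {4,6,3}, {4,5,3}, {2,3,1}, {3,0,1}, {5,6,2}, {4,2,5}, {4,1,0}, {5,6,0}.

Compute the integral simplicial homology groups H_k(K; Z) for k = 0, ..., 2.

H_0 = Z,  H_1 = Z/2Z,  H_2 = 0.

We work with the vertex ordering 0 < 1 < 2 < 3 < 4 < 5 < 6. The simplices of K, each written with vertices in increasing order, are:

  0-simplices (7): [0], [1], [2], [3], [4], [5], [6]
  1-simplices (18): [0,1], [0,3], [0,4], [0,5], [0,6], [1,2], [1,3], [1,4], [2,3], [2,4], [2,5], [2,6], [3,4], [3,5], [3,6], [4,5], [4,6], [5,6]
  2-simplices (12): [0,1,3], [0,1,4], [0,3,5], [0,4,6], [0,5,6], [1,2,3], [1,2,4], [2,3,6], [2,4,5], [2,5,6], [3,4,5], [3,4,6]

so the chain groups are C_0 ≅ Z^7, C_1 ≅ Z^18, C_2 ≅ Z^12.

∂_1: C_1 → C_0 is given by ∂[p,q] = [q] − [p]. For instance
  ∂[0,3] = [3] − [0].
As a 7×18 matrix over Z this has rank 6, with invariant factors (1,1,1,1,1,1).

The boundary map ∂_2: C_2 → C_1 acts by ∂[p,q,r] = [q,r] − [p,r] + [p,q]. For instance
  ∂[2,5,6] = [5,6] − [2,6] + [2,5],
  ∂[1,2,4] = [2,4] − [1,4] + [1,2].
The resulting 18×12 matrix has rank 12, and its Smith normal form has invariant factors (1,1,1,1,1,1,1,1,1,1,1,2).

Computing H_k = (kernel of ∂_k) / (image of ∂_{k+1}):

  H_0: rank C_0 − rank ∂_1 = 7 − 6 = 1, and the invariant factors of ∂_1 are all 1, so H_0 = Z.
  H_1: rank ker ∂_1 − rank ∂_2 = (18 − 6) − 12 = 0, and ∂_2 has invariant factor 2 > 1, so H_1 = Z/2Z.
  H_2: rank ker ∂_2 − rank ∂_3 = (12 − 12) − 0 = 0, and there is no ∂_3, so H_2 = 0.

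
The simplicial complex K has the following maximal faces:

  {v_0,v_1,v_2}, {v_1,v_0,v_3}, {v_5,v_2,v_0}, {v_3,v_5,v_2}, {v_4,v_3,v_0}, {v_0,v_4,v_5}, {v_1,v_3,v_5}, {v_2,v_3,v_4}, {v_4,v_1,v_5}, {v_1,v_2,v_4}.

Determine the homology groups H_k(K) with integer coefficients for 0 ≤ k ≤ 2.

We work with the vertex ordering v_0 < v_1 < v_2 < v_3 < v_4 < v_5. The simplices of K, each written with vertices in increasing order, are:

  0-simplices (6): [v_0], [v_1], [v_2], [v_3], [v_4], [v_5]
  1-simplices (15): (15 of them)
  2-simplices (10): [v_0,v_1,v_2], [v_0,v_1,v_3], [v_0,v_2,v_5], [v_0,v_3,v_4], [v_0,v_4,v_5], [v_1,v_2,v_4], [v_1,v_3,v_5], [v_1,v_4,v_5], [v_2,v_3,v_4], [v_2,v_3,v_5]

so the chain groups are C_0 ≅ Z^6, C_1 ≅ Z^15, C_2 ≅ Z^10.

The boundary map ∂_1: C_1 → C_0 is given by ∂[p,q] = [q] − [p]. For instance
  ∂[v_3,v_5] = [v_5] − [v_3].
The resulting 6×15 matrix has rank 5, and its Smith normal form has invariant factors (1,1,1,1,1).

∂_2: C_2 → C_1 maps a triangle to the signed sum of its edges. For instance
  ∂[v_2,v_3,v_5] = [v_3,v_5] − [v_2,v_5] + [v_2,v_3],
  ∂[v_1,v_4,v_5] = [v_4,v_5] − [v_1,v_5] + [v_1,v_4].
As a 15×10 matrix over Z this has rank 10, with invariant factors (1,1,1,1,1,1,1,1,1,2).

Now H_k = ker ∂_k / im ∂_{k+1}, so:

  H_0: rank C_0 − rank ∂_1 = 6 − 5 = 1, and the invariant factors of ∂_1 are all 1, so H_0 ≅ Z.
  H_1: rank ker ∂_1 − rank ∂_2 = (15 − 5) − 10 = 0, and ∂_2 has invariant factor 2 > 1, so H_1 ≅ Z/2Z.
  H_2: rank ker ∂_2 − rank ∂_3 = (10 − 10) − 0 = 0, and there is no ∂_3, so H_2 ≅ 0.

As a check, the Euler characteristic is 6 − 15 + 10 = 1, which agrees with 1 − 0 + 0 = 1.

H_0 ≅ Z,  H_1 ≅ Z/2Z,  H_2 = 0.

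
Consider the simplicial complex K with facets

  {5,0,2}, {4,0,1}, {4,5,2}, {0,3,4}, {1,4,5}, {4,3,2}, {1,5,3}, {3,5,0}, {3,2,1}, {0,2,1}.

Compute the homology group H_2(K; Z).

Take the total order 0 < 1 < 2 < 3 < 4 < 5 on the vertex set. Then K (dimension 2) consists of the simplices:

  0-simplices (6): [0], [1], [2], [3], [4], [5]
  1-simplices (15): [0,1], [0,2], [0,3], [0,4], [0,5], [1,2], [1,3], [1,4], [1,5], [2,3], [2,4], [2,5], [3,4], [3,5], [4,5]
  2-simplices (10): [0,1,2], [0,1,4], [0,2,5], [0,3,4], [0,3,5], [1,2,3], [1,3,5], [1,4,5], [2,3,4], [2,4,5]

Hence C_0 ≅ Z^6, C_1 ≅ Z^15, C_2 ≅ Z^10.

Boundary ∂_1: C_1 → C_0 maps an edge to its endpoints' difference, ∂[p,q] = q − p.
The resulting 6×15 matrix has rank 5, and its Smith normal form has invariant factors (1,1,1,1,1).

∂_2: C_2 → C_1 maps a triangle to the signed sum of its edges. For instance
  ∂[0,2,5] = [2,5] − [0,5] + [0,2],
  ∂[1,3,5] = [3,5] − [1,5] + [1,3].
The resulting 15×10 matrix has rank 10, and its Smith normal form has invariant factors (1,1,1,1,1,1,1,1,1,2).

From H_k ≅ ker(∂_k) / im(∂_{k+1}) we obtain:

  H_2: rank ker ∂_2 − rank ∂_3 = (10 − 10) − 0 = 0, and there is no ∂_3, so H_2 ≅ 0.

H_2 = 0.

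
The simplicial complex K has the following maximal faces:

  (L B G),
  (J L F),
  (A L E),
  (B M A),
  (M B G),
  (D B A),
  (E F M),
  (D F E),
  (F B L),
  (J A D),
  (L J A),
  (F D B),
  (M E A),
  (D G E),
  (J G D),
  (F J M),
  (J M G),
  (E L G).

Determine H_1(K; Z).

We work with the vertex ordering A < B < D < E < F < G < J < L < M. The simplices of K, each written with vertices in increasing order, are:

  0-simplices (9): A, B, D, E, F, G, J, L, M
  1-simplices (27): AB, AD, AE, AJ, AL, AM, BD, BF, BG, BL, BM, DE, DF, DG, DJ, EF, EG, EL, EM, FJ, FL, FM, GJ, GL, GM, JL, JM
  2-simplices (18): ABD, ABM, ADJ, AEL, AEM, AJL, BDF, BFL, BGL, BGM, DEF, DEG, DGJ, EFM, EGL, FJL, FJM, GJM

giving chain groups C_0 ≅ Z^9, C_1 ≅ Z^27, C_2 ≅ Z^18.

∂_1: C_1 → C_0 is given by ∂[p,q] = [q] − [p]. For instance
  ∂GM = M − G.
The 9×27 boundary matrix has rank 8 and Smith normal form diag(1,1,1,1,1,1,1,1).

∂_2: C_2 → C_1 sends each 2-simplex [p,q,r] to [q,r] − [p,r] + [p,q]. For instance
  ∂BDF = DF − BF + BD,
  ∂AEM = EM − AM + AE.
This gives a 27×18 integer matrix of rank 17; reducing to Smith normal form yields diagonal entries (1,1,1,1,1,1,1,1,1,1,1,1,1,1,1,1,1).

Computing H_k = (kernel of ∂_k) / (image of ∂_{k+1}):

  H_1: rank ker ∂_1 − rank ∂_2 = (27 − 8) − 17 = 2, and the invariant factors of ∂_2 are all 1, so H_1 = Z^2.

H_1 = Z^2.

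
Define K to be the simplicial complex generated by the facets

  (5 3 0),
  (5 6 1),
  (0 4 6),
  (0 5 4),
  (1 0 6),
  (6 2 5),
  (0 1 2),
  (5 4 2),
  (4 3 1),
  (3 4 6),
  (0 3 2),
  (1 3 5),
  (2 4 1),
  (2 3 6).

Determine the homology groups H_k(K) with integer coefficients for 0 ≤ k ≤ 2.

We work with the vertex ordering 0 < 1 < 2 < 3 < 4 < 5 < 6. The simplices of K, each written with vertices in increasing order, are:

  0-simplices (7): [0], [1], [2], [3], [4], [5], [6]
  1-simplices (21): [0,1], [0,2], [0,3], [0,4], [0,5], [0,6], [1,2], [1,3], [1,4], [1,5], [1,6], [2,3], [2,4], [2,5], [2,6], [3,4], [3,5], [3,6], [4,5], [4,6], [5,6]
  2-simplices (14): [0,1,2], [0,1,6], [0,2,3], [0,3,5], [0,4,5], [0,4,6], [1,2,4], [1,3,4], [1,3,5], [1,5,6], [2,3,6], [2,4,5], [2,5,6], [3,4,6]

so the chain groups are C_0 ≅ Z^7, C_1 ≅ Z^21, C_2 ≅ Z^14.

∂_1: C_1 → C_0 maps an edge to its endpoints' difference, ∂[p,q] = q − p.
This gives a 7×21 integer matrix of rank 6; reducing to Smith normal form yields diagonal entries (1,1,1,1,1,1).

Boundary ∂_2: C_2 → C_1 sends each 2-simplex [p,q,r] to [q,r] − [p,r] + [p,q]. For instance
  ∂[0,2,3] = [2,3] − [0,3] + [0,2],
  ∂[0,1,2] = [1,2] − [0,2] + [0,1].
As a 21×14 matrix over Z this has rank 13, with invariant factors (1,1,1,1,1,1,1,1,1,1,1,1,1).

Reading off H_k = ker ∂_k / im ∂_{k+1}:

  H_0: rank C_0 − rank ∂_1 = 7 − 6 = 1, and the invariant factors of ∂_1 are all 1, so H_0 = Z.
  H_1: rank ker ∂_1 − rank ∂_2 = (21 − 6) − 13 = 2, and the invariant factors of ∂_2 are all 1, so H_1 = Z^2.
  H_2: rank ker ∂_2 − rank ∂_3 = (14 − 13) − 0 = 1, and there is no ∂_3, so H_2 = Z.

As a check, the Euler characteristic is 7 − 21 + 14 = 0, which agrees with 1 − 2 + 1 = 0.

H_0 ≅ Z,  H_1 ≅ Z^2,  H_2 ≅ Z.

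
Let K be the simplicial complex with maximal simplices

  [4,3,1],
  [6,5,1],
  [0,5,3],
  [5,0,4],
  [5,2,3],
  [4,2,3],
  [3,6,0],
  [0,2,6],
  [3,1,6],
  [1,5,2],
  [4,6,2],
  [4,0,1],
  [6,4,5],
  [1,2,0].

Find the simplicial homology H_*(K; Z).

K has 7 vertices, 21 edges, 14 triangles.
rank ∂_0 = 0, rank ∂_1 = 6 ⇒ b_0 = 7 − 0 − 6 = 1; all invariant factors of ∂_1 are 1 so no torsion. So H_0 ≅ Z.
rank ∂_1 = 6, rank ∂_2 = 13 ⇒ b_1 = 21 − 6 − 13 = 2; all invariant factors of ∂_2 are 1 so no torsion. So H_1 ≅ Z^2.
rank ∂_2 = 13, rank ∂_3 = 0 ⇒ b_2 = 14 − 13 − 0 = 1. So H_2 ≅ Z.

H_0 = Z,  H_1 = Z^2,  H_2 = Z.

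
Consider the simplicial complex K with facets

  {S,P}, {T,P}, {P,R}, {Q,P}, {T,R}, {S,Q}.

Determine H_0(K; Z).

H_0 ≅ Z.

Fix the vertex order P < Q < R < S < T and write every simplex with vertices in increasing order. Then dim K = 1 and the simplices of K are:

  0-simplices (5): P, Q, R, S, T
  1-simplices (6): PQ, PR, PS, PT, QS, RT

giving chain groups C_0 ≅ Z^5, C_1 ≅ Z^6.

Boundary ∂_1: C_1 → C_0 is given by ∂[p,q] = [q] − [p]. For instance
  ∂RT = T − R.
The 5×6 boundary matrix has rank 4 and Smith normal form diag(1,1,1,1).

Reading off H_k = ker ∂_k / im ∂_{k+1}:

  H_0: rank C_0 − rank ∂_1 = 5 − 4 = 1, and the invariant factors of ∂_1 are all 1, so H_0 = Z.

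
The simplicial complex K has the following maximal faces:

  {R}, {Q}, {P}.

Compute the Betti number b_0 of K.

Fix the vertex order P < Q < R and write every simplex with vertices in increasing order. Then dim K = 0 and the simplices of K are:

  0-simplices (3): P, Q, R

Hence C_0 ≅ Z^3.

Computing H_k = (kernel of ∂_k) / (image of ∂_{k+1}):

  H_0: rank C_0 − rank ∂_1 = 3 − 0 = 3, and there is no ∂_1, so H_0 = Z^3.

(K is a triangulation of a set of 3 points.)

Hence the Betti numbers are b_0 = 3.

b_0 = 3.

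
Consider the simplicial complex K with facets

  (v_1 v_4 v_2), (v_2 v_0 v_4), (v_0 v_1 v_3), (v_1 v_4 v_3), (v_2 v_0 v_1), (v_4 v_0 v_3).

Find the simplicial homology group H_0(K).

Take the total order v_0 < v_1 < v_2 < v_3 < v_4 on the vertex set. Then K (dimension 2) consists of the simplices:

  0-simplices (5): [v_0], [v_1], [v_2], [v_3], [v_4]
  1-simplices (9): [v_0,v_1], [v_0,v_2], [v_0,v_3], [v_0,v_4], [v_1,v_2], [v_1,v_3], [v_1,v_4], [v_2,v_4], [v_3,v_4]
  2-simplices (6): [v_0,v_1,v_2], [v_0,v_1,v_3], [v_0,v_2,v_4], [v_0,v_3,v_4], [v_1,v_2,v_4], [v_1,v_3,v_4]

giving chain groups C_0 ≅ Z^5, C_1 ≅ Z^9, C_2 ≅ Z^6.

Boundary ∂_1: C_1 → C_0 sends each edge [p,q] (with p < q) to q − p. For instance
  ∂[v_3,v_4] = [v_4] − [v_3].
This gives a 5×9 integer matrix of rank 4; reducing to Smith normal form yields diagonal entries (1,1,1,1).

The boundary map ∂_2: C_2 → C_1 maps a triangle to the signed sum of its edges. For instance
  ∂[v_0,v_1,v_3] = [v_1,v_3] − [v_0,v_3] + [v_0,v_1],
  ∂[v_1,v_3,v_4] = [v_3,v_4] − [v_1,v_4] + [v_1,v_3].
The resulting 9×6 matrix has rank 5, and its Smith normal form has invariant factors (1,1,1,1,1).

Now H_k = ker ∂_k / im ∂_{k+1}, so:

  H_0: rank C_0 − rank ∂_1 = 5 − 4 = 1, and the invariant factors of ∂_1 are all 1, so H_0 ≅ Z.

H_0 = Z.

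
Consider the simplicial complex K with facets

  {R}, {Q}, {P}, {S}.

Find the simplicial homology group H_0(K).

Take the total order P < Q < R < S on the vertex set. Then K (dimension 0) consists of the simplices:

  0-simplices (4): P, Q, R, S

giving chain groups C_0 ≅ Z^4.

From H_k ≅ ker(∂_k) / im(∂_{k+1}) we obtain:

  H_0: rank C_0 − rank ∂_1 = 4 − 0 = 4, and there is no ∂_1, so H_0 = Z^4.

H_0 ≅ Z^4.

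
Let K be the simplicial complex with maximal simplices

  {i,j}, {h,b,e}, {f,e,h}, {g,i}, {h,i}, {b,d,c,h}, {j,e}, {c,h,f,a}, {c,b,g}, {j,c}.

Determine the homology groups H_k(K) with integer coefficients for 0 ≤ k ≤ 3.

K has 10 vertices, 21 edges, 11 triangles, 2 3-simplices.
rank ∂_0 = 0, rank ∂_1 = 9 ⇒ b_0 = 10 − 0 − 9 = 1; all invariant factors of ∂_1 are 1 so no torsion. So H_0 = Z.
rank ∂_1 = 9, rank ∂_2 = 9 ⇒ b_1 = 21 − 9 − 9 = 3; all invariant factors of ∂_2 are 1 so no torsion. So H_1 = Z^3.
rank ∂_2 = 9, rank ∂_3 = 2 ⇒ b_2 = 11 − 9 − 2 = 0; all invariant factors of ∂_3 are 1 so no torsion. So H_2 = 0.
rank ∂_3 = 2, rank ∂_4 = 0 ⇒ b_3 = 2 − 2 − 0 = 0. So H_3 = 0.

H_0 ≅ Z,  H_1 ≅ Z^3,  H_2 = 0,  H_3 = 0.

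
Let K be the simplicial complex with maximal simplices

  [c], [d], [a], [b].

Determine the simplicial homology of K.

We work with the vertex ordering a < b < c < d. The simplices of K, each written with vertices in increasing order, are:

  0-simplices (4): a, b, c, d

giving chain groups C_0 ≅ Z^4.

Reading off H_k = ker ∂_k / im ∂_{k+1}:

  H_0: rank C_0 − rank ∂_1 = 4 − 0 = 4, and there is no ∂_1, so H_0 ≅ Z^4.

(K is a triangulation of a set of 4 points.)

H_0 = Z^4.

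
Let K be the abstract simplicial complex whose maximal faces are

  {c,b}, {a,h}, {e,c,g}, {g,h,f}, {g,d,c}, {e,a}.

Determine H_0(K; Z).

K has 8 vertices, 11 edges, 3 triangles.
rank ∂_0 = 0, rank ∂_1 = 7 ⇒ b_0 = 8 − 0 − 7 = 1; all invariant factors of ∂_1 are 1 so no torsion. So H_0 ≅ Z.

H_0 = Z.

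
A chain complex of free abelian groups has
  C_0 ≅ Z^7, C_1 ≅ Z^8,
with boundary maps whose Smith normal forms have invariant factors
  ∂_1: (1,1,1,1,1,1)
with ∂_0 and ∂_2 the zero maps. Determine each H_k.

H_0 = Z,  H_1 = Z^2.

H_0: b_0 = 7 − 0 − 6 = 1; torsion from ∂_1 factors > 1: none. So H_0 = Z.
H_1: b_1 = 8 − 6 − 0 = 2; torsion from ∂_2 factors > 1: none. So H_1 = Z^2.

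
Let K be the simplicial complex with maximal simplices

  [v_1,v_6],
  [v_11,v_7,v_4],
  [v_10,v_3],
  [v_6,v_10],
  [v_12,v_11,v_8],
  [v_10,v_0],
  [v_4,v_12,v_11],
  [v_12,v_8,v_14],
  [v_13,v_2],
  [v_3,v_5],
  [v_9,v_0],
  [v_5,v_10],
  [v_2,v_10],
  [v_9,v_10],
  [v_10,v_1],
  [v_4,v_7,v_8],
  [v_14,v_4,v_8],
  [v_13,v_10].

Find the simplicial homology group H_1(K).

K has 15 vertices, 24 edges, 6 triangles.
rank ∂_1 = 13, rank ∂_2 = 6 ⇒ b_1 = 24 − 13 − 6 = 5; all invariant factors of ∂_2 are 1 so no torsion. So H_1 ≅ Z^5.

H_1 ≅ Z^5.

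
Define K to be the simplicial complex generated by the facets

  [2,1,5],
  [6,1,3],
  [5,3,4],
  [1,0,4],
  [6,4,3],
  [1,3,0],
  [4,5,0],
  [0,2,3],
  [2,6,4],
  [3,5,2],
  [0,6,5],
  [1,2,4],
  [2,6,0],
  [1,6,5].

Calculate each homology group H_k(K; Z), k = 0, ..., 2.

Order the vertices as 0 < 1 < 2 < 3 < 4 < 5 < 6. Listing each simplex with vertices in this order, K has dimension 2 with simplices:

  0-simplices (7): [0], [1], [2], [3], [4], [5], [6]
  1-simplices (21): [0,1], [0,2], [0,3], [0,4], [0,5], [0,6], [1,2], [1,3], [1,4], [1,5], [1,6], [2,3], [2,4], [2,5], [2,6], [3,4], [3,5], [3,6], [4,5], [4,6], [5,6]
  2-simplices (14): [0,1,3], [0,1,4], [0,2,3], [0,2,6], [0,4,5], [0,5,6], [1,2,4], [1,2,5], [1,3,6], [1,5,6], [2,3,5], [2,4,6], [3,4,5], [3,4,6]

giving chain groups C_0 ≅ Z^7, C_1 ≅ Z^21, C_2 ≅ Z^14.

Boundary ∂_1: C_1 → C_0 is given by ∂[p,q] = [q] − [p]. For instance
  ∂[1,5] = [5] − [1].
This gives a 7×21 integer matrix of rank 6; reducing to Smith normal form yields diagonal entries (1,1,1,1,1,1).

The boundary map ∂_2: C_2 → C_1 maps a triangle to the signed sum of its edges. For instance
  ∂[1,2,4] = [2,4] − [1,4] + [1,2],
  ∂[0,2,6] = [2,6] − [0,6] + [0,2].
The 21×14 boundary matrix has rank 13 and Smith normal form diag(1,1,1,1,1,1,1,1,1,1,1,1,1).

Now H_k = ker ∂_k / im ∂_{k+1}, so:

  H_0: rank C_0 − rank ∂_1 = 7 − 6 = 1, and the invariant factors of ∂_1 are all 1, so H_0 = Z.
  H_1: rank ker ∂_1 − rank ∂_2 = (21 − 6) − 13 = 2, and the invariant factors of ∂_2 are all 1, so H_1 = Z^2.
  H_2: rank ker ∂_2 − rank ∂_3 = (14 − 13) − 0 = 1, and there is no ∂_3, so H_2 = Z.

H_0 = Z,  H_1 = Z^2,  H_2 = Z.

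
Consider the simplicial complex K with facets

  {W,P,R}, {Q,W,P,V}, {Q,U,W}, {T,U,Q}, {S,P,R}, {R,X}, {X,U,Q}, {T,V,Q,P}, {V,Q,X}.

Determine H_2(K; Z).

Take the total order P < Q < R < S < T < U < V < W < X on the vertex set. Then K (dimension 3) consists of the simplices:

  0-simplices (9): P, Q, R, S, T, U, V, W, X
  1-simplices (20): PQ, PR, PS, PT, PV, PW, QT, QU, QV, QW, QX, RS, RW, RX, TU, TV, UW, UX, VW, VX
  2-simplices (13): PQT, PQV, PQW, PRS, PRW, PTV, PVW, QTU, QTV, QUW, QUX, QVW, QVX
  3-simplices (2): PQTV, PQVW

Hence C_0 ≅ Z^9, C_1 ≅ Z^20, C_2 ≅ Z^13, C_3 ≅ Z^2.

The boundary map ∂_1: C_1 → C_0 sends each edge [p,q] (with p < q) to q − p.
This gives a 9×20 integer matrix of rank 8; reducing to Smith normal form yields diagonal entries (1,1,1,1,1,1,1,1).

∂_2: C_2 → C_1 acts by ∂[p,q,r] = [q,r] − [p,r] + [p,q]. For instance
  ∂QUX = UX − QX + QU,
  ∂QVW = VW − QW + QV.
The resulting 20×13 matrix has rank 11, and its Smith normal form has invariant factors (1,1,1,1,1,1,1,1,1,1,1).

The boundary map ∂_3: C_3 → C_2 sends each 3-simplex σ to the alternating sum Σ_i (−1)^i (σ with its i-th vertex removed). For instance
  ∂PQTV = QTV − PTV + PQV − PQT,
  ∂PQVW = QVW − PVW + PQW − PQV.
This gives a 13×2 integer matrix of rank 2; reducing to Smith normal form yields diagonal entries (1,1).

From H_k ≅ ker(∂_k) / im(∂_{k+1}) we obtain:

  H_2: rank ker ∂_2 − rank ∂_3 = (13 − 11) − 2 = 0, and the invariant factors of ∂_3 are all 1, so H_2 = 0.

H_2 = 0.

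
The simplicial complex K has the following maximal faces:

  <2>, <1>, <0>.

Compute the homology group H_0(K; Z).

We work with the vertex ordering 0 < 1 < 2. The simplices of K, each written with vertices in increasing order, are:

  0-simplices (3): [0], [1], [2]

so the chain groups are C_0 ≅ Z^3.

Reading off H_k = ker ∂_k / im ∂_{k+1}:

  H_0: rank C_0 − rank ∂_1 = 3 − 0 = 3, and there is no ∂_1, so H_0 ≅ Z^3.

H_0 = Z^3.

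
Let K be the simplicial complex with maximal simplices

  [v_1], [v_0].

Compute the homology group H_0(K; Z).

Take the total order v_0 < v_1 on the vertex set. Then K (dimension 0) consists of the simplices:

  0-simplices (2): [v_0], [v_1]

so the chain groups are C_0 ≅ Z^2.

Reading off H_k = ker ∂_k / im ∂_{k+1}:

  H_0: rank C_0 − rank ∂_1 = 2 − 0 = 2, and there is no ∂_1, so H_0 ≅ Z^2.

(K is a triangulation of a set of 2 points.)

H_0 ≅ Z^2.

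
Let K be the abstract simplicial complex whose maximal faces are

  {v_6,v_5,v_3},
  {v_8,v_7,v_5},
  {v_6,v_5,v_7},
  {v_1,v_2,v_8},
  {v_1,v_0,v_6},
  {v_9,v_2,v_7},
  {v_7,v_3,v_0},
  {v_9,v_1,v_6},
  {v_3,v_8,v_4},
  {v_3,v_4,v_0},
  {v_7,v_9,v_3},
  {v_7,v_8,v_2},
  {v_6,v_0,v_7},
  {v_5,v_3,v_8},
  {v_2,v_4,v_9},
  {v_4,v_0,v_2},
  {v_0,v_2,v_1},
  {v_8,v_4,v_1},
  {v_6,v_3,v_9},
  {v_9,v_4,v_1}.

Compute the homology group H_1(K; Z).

Fix the vertex order v_0 < v_1 < v_2 < v_3 < v_4 < v_5 < v_6 < v_7 < v_8 < v_9 and write every simplex with vertices in increasing order. Then dim K = 2 and the simplices of K are:

  0-simplices (10): [v_0], [v_1], [v_2], [v_3], [v_4], [v_5], [v_6], [v_7], [v_8], [v_9]
  1-simplices (30): (30 of them)
  2-simplices (20): (20 of them)

so the chain groups are C_0 ≅ Z^10, C_1 ≅ Z^30, C_2 ≅ Z^20.

Boundary ∂_1: C_1 → C_0 maps an edge to its endpoints' difference, ∂[p,q] = q − p.
As a 10×30 matrix over Z this has rank 9, with invariant factors (1,1,1,1,1,1,1,1,1).

Boundary ∂_2: C_2 → C_1 acts by ∂[p,q,r] = [q,r] − [p,r] + [p,q]. For instance
  ∂[v_1,v_4,v_8] = [v_4,v_8] − [v_1,v_8] + [v_1,v_4],
  ∂[v_2,v_7,v_8] = [v_7,v_8] − [v_2,v_8] + [v_2,v_7].
As a 30×20 matrix over Z this has rank 20, with invariant factors (1,1,1,1,1,1,1,1,1,1,1,1,1,1,1,1,1,1,1,2).

Computing H_k = (kernel of ∂_k) / (image of ∂_{k+1}):

  H_1: rank ker ∂_1 − rank ∂_2 = (30 − 9) − 20 = 1, and ∂_2 has invariant factor 2 > 1, so H_1 ≅ Z × Z/2.

H_1 = Z × Z/2.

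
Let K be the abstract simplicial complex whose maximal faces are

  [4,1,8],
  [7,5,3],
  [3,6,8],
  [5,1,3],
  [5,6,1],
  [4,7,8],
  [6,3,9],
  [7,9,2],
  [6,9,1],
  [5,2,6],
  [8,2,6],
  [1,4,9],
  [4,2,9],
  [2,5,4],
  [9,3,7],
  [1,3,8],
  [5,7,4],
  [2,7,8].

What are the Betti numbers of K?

b_0 = 1, b_1 = 1, b_2 = 0.

Fix the vertex order 1 < 2 < 3 < 4 < 5 < 6 < 7 < 8 < 9 and write every simplex with vertices in increasing order. Then dim K = 2 and the simplices of K are:

  0-simplices (9): [1], [2], [3], [4], [5], [6], [7], [8], [9]
  1-simplices (27): (27 of them)
  2-simplices (18): [1,3,5], [1,3,8], [1,4,8], [1,4,9], [1,5,6], [1,6,9], [2,4,5], [2,4,9], [2,5,6], [2,6,8], [2,7,8], [2,7,9], [3,5,7], [3,6,8], [3,6,9], [3,7,9], [4,5,7], [4,7,8]

giving chain groups C_0 ≅ Z^9, C_1 ≅ Z^27, C_2 ≅ Z^18.

∂_1: C_1 → C_0 sends each edge [p,q] (with p < q) to q − p. For instance
  ∂[2,9] = [9] − [2].
This gives a 9×27 integer matrix of rank 8; reducing to Smith normal form yields diagonal entries (1,1,1,1,1,1,1,1).

The boundary map ∂_2: C_2 → C_1 acts by ∂[p,q,r] = [q,r] − [p,r] + [p,q]. For instance
  ∂[2,4,9] = [4,9] − [2,9] + [2,4],
  ∂[1,5,6] = [5,6] − [1,6] + [1,5].
The 27×18 boundary matrix has rank 18 and Smith normal form diag(1,1,1,1,1,1,1,1,1,1,1,1,1,1,1,1,1,2).

Computing H_k = (kernel of ∂_k) / (image of ∂_{k+1}):

  H_0: rank C_0 − rank ∂_1 = 9 − 8 = 1, and the invariant factors of ∂_1 are all 1, so H_0 = Z.
  H_1: rank ker ∂_1 − rank ∂_2 = (27 − 8) − 18 = 1, and ∂_2 has invariant factor 2 > 1, so H_1 = Z ⊕ Z/2.
  H_2: rank ker ∂_2 − rank ∂_3 = (18 − 18) − 0 = 0, and there is no ∂_3, so H_2 = 0.

As a check, the Euler characteristic is 9 − 27 + 18 = 0, which agrees with 1 − 1 + 0 = 0.

Hence the Betti numbers are b_0 = 1, b_1 = 1, b_2 = 0.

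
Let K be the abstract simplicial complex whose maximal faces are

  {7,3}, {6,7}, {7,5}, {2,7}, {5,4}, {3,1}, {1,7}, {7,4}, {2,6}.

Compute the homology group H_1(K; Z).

H_1 = Z^3.

Order the vertices as 1 < 2 < 3 < 4 < 5 < 6 < 7. Listing each simplex with vertices in this order, K has dimension 1 with simplices:

  0-simplices (7): [1], [2], [3], [4], [5], [6], [7]
  1-simplices (9): [1,3], [1,7], [2,6], [2,7], [3,7], [4,5], [4,7], [5,7], [6,7]

so the chain groups are C_0 ≅ Z^7, C_1 ≅ Z^9.

Boundary ∂_1: C_1 → C_0 sends each edge [p,q] (with p < q) to q − p. For instance
  ∂[2,6] = [6] − [2].
The 7×9 boundary matrix has rank 6 and Smith normal form diag(1,1,1,1,1,1).

From H_k ≅ ker(∂_k) / im(∂_{k+1}) we obtain:

  H_1: rank ker ∂_1 − rank ∂_2 = (9 − 6) − 0 = 3, and there is no ∂_2, so H_1 ≅ Z^3.

(K is a triangulation of a wedge of 3 circles.)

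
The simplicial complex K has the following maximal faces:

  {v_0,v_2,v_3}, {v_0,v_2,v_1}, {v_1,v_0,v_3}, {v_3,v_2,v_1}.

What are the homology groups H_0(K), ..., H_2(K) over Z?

H_0 = Z,  H_1 = 0,  H_2 = Z.

Fix the vertex order v_0 < v_1 < v_2 < v_3 and write every simplex with vertices in increasing order. Then dim K = 2 and the simplices of K are:

  0-simplices (4): [v_0], [v_1], [v_2], [v_3]
  1-simplices (6): [v_0,v_1], [v_0,v_2], [v_0,v_3], [v_1,v_2], [v_1,v_3], [v_2,v_3]
  2-simplices (4): [v_0,v_1,v_2], [v_0,v_1,v_3], [v_0,v_2,v_3], [v_1,v_2,v_3]

so the chain groups are C_0 ≅ Z^4, C_1 ≅ Z^6, C_2 ≅ Z^4.

Boundary ∂_1: C_1 → C_0 maps an edge to its endpoints' difference, ∂[p,q] = q − p. For instance
  ∂[v_0,v_1] = [v_1] − [v_0].
The resulting 4×6 matrix has rank 3, and its Smith normal form has invariant factors (1,1,1).

∂_2: C_2 → C_1 maps a triangle to the signed sum of its edges. For instance
  ∂[v_0,v_1,v_2] = [v_1,v_2] − [v_0,v_2] + [v_0,v_1],
  ∂[v_1,v_2,v_3] = [v_2,v_3] − [v_1,v_3] + [v_1,v_2].
The 6×4 boundary matrix has rank 3 and Smith normal form diag(1,1,1).

Computing H_k = (kernel of ∂_k) / (image of ∂_{k+1}):

  H_0: rank C_0 − rank ∂_1 = 4 − 3 = 1, and the invariant factors of ∂_1 are all 1, so H_0 ≅ Z.
  H_1: rank ker ∂_1 − rank ∂_2 = (6 − 3) − 3 = 0, and the invariant factors of ∂_2 are all 1, so H_1 ≅ 0.
  H_2: rank ker ∂_2 − rank ∂_3 = (4 − 3) − 0 = 1, and there is no ∂_3, so H_2 ≅ Z.

As a check, the Euler characteristic is 4 − 6 + 4 = 2, which agrees with 1 − 0 + 1 = 2.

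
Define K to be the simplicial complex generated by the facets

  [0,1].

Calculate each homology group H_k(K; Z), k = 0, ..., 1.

H_0 = Z,  H_1 = 0.

K has 2 vertices, 1 edge.
rank ∂_0 = 0, rank ∂_1 = 1 ⇒ b_0 = 2 − 0 − 1 = 1; all invariant factors of ∂_1 are 1 so no torsion. So H_0 = Z.
rank ∂_1 = 1, rank ∂_2 = 0 ⇒ b_1 = 1 − 1 − 0 = 0. So H_1 = 0.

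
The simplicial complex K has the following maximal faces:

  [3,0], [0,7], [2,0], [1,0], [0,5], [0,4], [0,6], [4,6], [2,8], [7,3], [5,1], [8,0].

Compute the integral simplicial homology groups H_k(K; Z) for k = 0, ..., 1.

Fix the vertex order 0 < 1 < 2 < 3 < 4 < 5 < 6 < 7 < 8 and write every simplex with vertices in increasing order. Then dim K = 1 and the simplices of K are:

  0-simplices (9): [0], [1], [2], [3], [4], [5], [6], [7], [8]
  1-simplices (12): [0,1], [0,2], [0,3], [0,4], [0,5], [0,6], [0,7], [0,8], [1,5], [2,8], [3,7], [4,6]

giving chain groups C_0 ≅ Z^9, C_1 ≅ Z^12.

∂_1: C_1 → C_0 maps an edge to its endpoints' difference, ∂[p,q] = q − p. For instance
  ∂[0,6] = [6] − [0].
The resulting 9×12 matrix has rank 8, and its Smith normal form has invariant factors (1,1,1,1,1,1,1,1).

Computing H_k = (kernel of ∂_k) / (image of ∂_{k+1}):

  H_0: rank C_0 − rank ∂_1 = 9 − 8 = 1, and the invariant factors of ∂_1 are all 1, so H_0 = Z.
  H_1: rank ker ∂_1 − rank ∂_2 = (12 − 8) − 0 = 4, and there is no ∂_2, so H_1 = Z^4.

H_0 ≅ Z,  H_1 ≅ Z^4.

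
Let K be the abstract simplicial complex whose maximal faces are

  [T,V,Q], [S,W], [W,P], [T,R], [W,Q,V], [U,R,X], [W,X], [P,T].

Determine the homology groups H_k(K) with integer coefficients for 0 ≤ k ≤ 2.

We work with the vertex ordering P < Q < R < S < T < U < V < W < X. The simplices of K, each written with vertices in increasing order, are:

  0-simplices (9): P, Q, R, S, T, U, V, W, X
  1-simplices (13): PT, PW, QT, QV, QW, RT, RU, RX, SW, TV, UX, VW, WX
  2-simplices (3): QTV, QVW, RUX

giving chain groups C_0 ≅ Z^9, C_1 ≅ Z^13, C_2 ≅ Z^3.

∂_1: C_1 → C_0 is given by ∂[p,q] = [q] − [p].
The 9×13 boundary matrix has rank 8 and Smith normal form diag(1,1,1,1,1,1,1,1).

Boundary ∂_2: C_2 → C_1 sends each 2-simplex [p,q,r] to [q,r] − [p,r] + [p,q]. For instance
  ∂QVW = VW − QW + QV,
  ∂QTV = TV − QV + QT.
The 13×3 boundary matrix has rank 3 and Smith normal form diag(1,1,1).

From H_k ≅ ker(∂_k) / im(∂_{k+1}) we obtain:

  H_0: rank C_0 − rank ∂_1 = 9 − 8 = 1, and the invariant factors of ∂_1 are all 1, so H_0 ≅ Z.
  H_1: rank ker ∂_1 − rank ∂_2 = (13 − 8) − 3 = 2, and the invariant factors of ∂_2 are all 1, so H_1 ≅ Z^2.
  H_2: rank ker ∂_2 − rank ∂_3 = (3 − 3) − 0 = 0, and there is no ∂_3, so H_2 ≅ 0.

As a check, the Euler characteristic is 9 − 13 + 3 = -1, which agrees with 1 − 2 + 0 = -1.

H_0 = Z,  H_1 = Z^2,  H_2 = 0.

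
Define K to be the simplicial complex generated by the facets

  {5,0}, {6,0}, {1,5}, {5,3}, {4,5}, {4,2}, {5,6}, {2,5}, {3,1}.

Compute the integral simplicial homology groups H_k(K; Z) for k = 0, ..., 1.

H_0 ≅ Z,  H_1 ≅ Z^3.

Order the vertices as 0 < 1 < 2 < 3 < 4 < 5 < 6. Listing each simplex with vertices in this order, K has dimension 1 with simplices:

  0-simplices (7): [0], [1], [2], [3], [4], [5], [6]
  1-simplices (9): [0,5], [0,6], [1,3], [1,5], [2,4], [2,5], [3,5], [4,5], [5,6]

Hence C_0 ≅ Z^7, C_1 ≅ Z^9.

∂_1: C_1 → C_0 sends each edge [p,q] (with p < q) to q − p. For instance
  ∂[4,5] = [5] − [4].
As a 7×9 matrix over Z this has rank 6, with invariant factors (1,1,1,1,1,1).

Computing H_k = (kernel of ∂_k) / (image of ∂_{k+1}):

  H_0: rank C_0 − rank ∂_1 = 7 − 6 = 1, and the invariant factors of ∂_1 are all 1, so H_0 ≅ Z.
  H_1: rank ker ∂_1 − rank ∂_2 = (9 − 6) − 0 = 3, and there is no ∂_2, so H_1 ≅ Z^3.

(K is a triangulation of a wedge of 3 circles.)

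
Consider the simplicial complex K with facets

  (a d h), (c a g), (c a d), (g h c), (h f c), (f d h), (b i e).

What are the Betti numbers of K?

We work with the vertex ordering a < b < c < d < e < f < g < h < i. The simplices of K, each written with vertices in increasing order, are:

  0-simplices (9): a, b, c, d, e, f, g, h, i
  1-simplices (15): ac, ad, ag, ah, be, bi, cd, cf, cg, ch, df, dh, ei, fh, gh
  2-simplices (7): acd, acg, adh, bei, cfh, cgh, dfh

giving chain groups C_0 ≅ Z^9, C_1 ≅ Z^15, C_2 ≅ Z^7.

The boundary map ∂_1: C_1 → C_0 maps an edge to its endpoints' difference, ∂[p,q] = q − p. For instance
  ∂df = f − d.
This gives a 9×15 integer matrix of rank 7; reducing to Smith normal form yields diagonal entries (1,1,1,1,1,1,1).

Boundary ∂_2: C_2 → C_1 sends each 2-simplex [p,q,r] to [q,r] − [p,r] + [p,q]. For instance
  ∂cfh = fh − ch + cf,
  ∂dfh = fh − dh + df.
The 15×7 boundary matrix has rank 7 and Smith normal form diag(1,1,1,1,1,1,1).

From H_k ≅ ker(∂_k) / im(∂_{k+1}) we obtain:

  H_0: rank C_0 − rank ∂_1 = 9 − 7 = 2, and the invariant factors of ∂_1 are all 1, so H_0 = Z^2.
  H_1: rank ker ∂_1 − rank ∂_2 = (15 − 7) − 7 = 1, and the invariant factors of ∂_2 are all 1, so H_1 = Z.
  H_2: rank ker ∂_2 − rank ∂_3 = (7 − 7) − 0 = 0, and there is no ∂_3, so H_2 = 0.

(K is a triangulation of the disjoint union of the 2-simplex and the cylinder S^1 x I.)

Hence the Betti numbers are b_0 = 2, b_1 = 1, b_2 = 0.

b_0 = 2, b_1 = 1, b_2 = 0.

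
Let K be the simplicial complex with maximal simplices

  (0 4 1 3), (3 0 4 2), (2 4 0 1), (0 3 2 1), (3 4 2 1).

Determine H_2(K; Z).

K has 5 vertices, 10 edges, 10 triangles, 5 3-simplices.
rank ∂_2 = 6, rank ∂_3 = 4 ⇒ b_2 = 10 − 6 − 4 = 0; all invariant factors of ∂_3 are 1 so no torsion. So H_2 ≅ 0.

H_2 = 0.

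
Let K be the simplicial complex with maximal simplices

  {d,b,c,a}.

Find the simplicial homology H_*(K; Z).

Fix the vertex order a < b < c < d and write every simplex with vertices in increasing order. Then dim K = 3 and the simplices of K are:

  0-simplices (4): a, b, c, d
  1-simplices (6): ab, ac, ad, bc, bd, cd
  2-simplices (4): abc, abd, acd, bcd
  3-simplices (1): abcd

so the chain groups are C_0 ≅ Z^4, C_1 ≅ Z^6, C_2 ≅ Z^4, C_3 ≅ Z^1.

The boundary map ∂_1: C_1 → C_0 is given by ∂[p,q] = [q] − [p]. For instance
  ∂bc = c − b.
This gives a 4×6 integer matrix of rank 3; reducing to Smith normal form yields diagonal entries (1,1,1).

∂_2: C_2 → C_1 acts by ∂[p,q,r] = [q,r] − [p,r] + [p,q]. For instance
  ∂abc = bc − ac + ab,
  ∂bcd = cd − bd + bc.
As a 6×4 matrix over Z this has rank 3, with invariant factors (1,1,1).

The boundary map ∂_3: C_3 → C_2 sends each 3-simplex σ to the alternating sum Σ_i (−1)^i (σ with its i-th vertex removed). For instance
  ∂abcd = bcd − acd + abd − abc.
The 4×1 boundary matrix has rank 1 and Smith normal form diag(1).

Reading off H_k = ker ∂_k / im ∂_{k+1}:

  H_0: rank C_0 − rank ∂_1 = 4 − 3 = 1, and the invariant factors of ∂_1 are all 1, so H_0 = Z.
  H_1: rank ker ∂_1 − rank ∂_2 = (6 − 3) − 3 = 0, and the invariant factors of ∂_2 are all 1, so H_1 = 0.
  H_2: rank ker ∂_2 − rank ∂_3 = (4 − 3) − 1 = 0, and the invariant factors of ∂_3 are all 1, so H_2 = 0.
  H_3: rank ker ∂_3 − rank ∂_4 = (1 − 1) − 0 = 0, and there is no ∂_4, so H_3 = 0.

H_0 ≅ Z,  H_1 = 0,  H_2 = 0,  H_3 = 0.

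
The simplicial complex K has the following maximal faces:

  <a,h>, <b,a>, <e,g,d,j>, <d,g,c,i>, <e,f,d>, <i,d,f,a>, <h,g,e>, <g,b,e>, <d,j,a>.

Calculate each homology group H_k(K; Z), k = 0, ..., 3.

We work with the vertex ordering a < b < c < d < e < f < g < h < i < j. The simplices of K, each written with vertices in increasing order, are:

  0-simplices (10): a, b, c, d, e, f, g, h, i, j
  1-simplices (24): ab, ad, af, ah, ai, aj, be, bg, cd, cg, ci, de, df, dg, di, dj, ef, eg, eh, ej, fi, gh, gi, gj
  2-simplices (16): adf, adi, adj, afi, beg, cdg, cdi, cgi, def, deg, dej, dfi, dgi, dgj, egh, egj
  3-simplices (3): adfi, cdgi, degj

Hence C_0 ≅ Z^10, C_1 ≅ Z^24, C_2 ≅ Z^16, C_3 ≅ Z^3.

Boundary ∂_1: C_1 → C_0 sends each edge [p,q] (with p < q) to q − p. For instance
  ∂gi = i − g.
As a 10×24 matrix over Z this has rank 9, with invariant factors (1,1,1,1,1,1,1,1,1).

The boundary map ∂_2: C_2 → C_1 acts by ∂[p,q,r] = [q,r] − [p,r] + [p,q]. For instance
  ∂cdi = di − ci + cd,
  ∂deg = eg − dg + de.
This gives a 24×16 integer matrix of rank 13; reducing to Smith normal form yields diagonal entries (1,1,1,1,1,1,1,1,1,1,1,1,1).

Boundary ∂_3: C_3 → C_2 sends each 3-simplex σ to the alternating sum Σ_i (−1)^i (σ with its i-th vertex removed). For instance
  ∂cdgi = dgi − cgi + cdi − cdg,
  ∂degj = egj − dgj + dej − deg.
This gives a 16×3 integer matrix of rank 3; reducing to Smith normal form yields diagonal entries (1,1,1).

From H_k ≅ ker(∂_k) / im(∂_{k+1}) we obtain:

  H_0: rank C_0 − rank ∂_1 = 10 − 9 = 1, and the invariant factors of ∂_1 are all 1, so H_0 = Z.
  H_1: rank ker ∂_1 − rank ∂_2 = (24 − 9) − 13 = 2, and the invariant factors of ∂_2 are all 1, so H_1 = Z^2.
  H_2: rank ker ∂_2 − rank ∂_3 = (16 − 13) − 3 = 0, and the invariant factors of ∂_3 are all 1, so H_2 = 0.
  H_3: rank ker ∂_3 − rank ∂_4 = (3 − 3) − 0 = 0, and there is no ∂_4, so H_3 = 0.

H_0 = Z,  H_1 = Z^2,  H_2 = 0,  H_3 = 0.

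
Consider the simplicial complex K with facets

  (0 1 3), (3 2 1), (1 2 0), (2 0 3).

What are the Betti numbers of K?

b_0 = 1, b_1 = 0, b_2 = 1.

We work with the vertex ordering 0 < 1 < 2 < 3. The simplices of K, each written with vertices in increasing order, are:

  0-simplices (4): [0], [1], [2], [3]
  1-simplices (6): [0,1], [0,2], [0,3], [1,2], [1,3], [2,3]
  2-simplices (4): [0,1,2], [0,1,3], [0,2,3], [1,2,3]

giving chain groups C_0 ≅ Z^4, C_1 ≅ Z^6, C_2 ≅ Z^4.

Boundary ∂_1: C_1 → C_0 sends each edge [p,q] (with p < q) to q − p.
The 4×6 boundary matrix has rank 3 and Smith normal form diag(1,1,1).

The boundary map ∂_2: C_2 → C_1 acts by ∂[p,q,r] = [q,r] − [p,r] + [p,q]. For instance
  ∂[0,1,3] = [1,3] − [0,3] + [0,1],
  ∂[1,2,3] = [2,3] − [1,3] + [1,2].
The 6×4 boundary matrix has rank 3 and Smith normal form diag(1,1,1).

From H_k ≅ ker(∂_k) / im(∂_{k+1}) we obtain:

  H_0: rank C_0 − rank ∂_1 = 4 − 3 = 1, and the invariant factors of ∂_1 are all 1, so H_0 = Z.
  H_1: rank ker ∂_1 − rank ∂_2 = (6 − 3) − 3 = 0, and the invariant factors of ∂_2 are all 1, so H_1 = 0.
  H_2: rank ker ∂_2 − rank ∂_3 = (4 − 3) − 0 = 1, and there is no ∂_3, so H_2 = Z.

Hence the Betti numbers are b_0 = 1, b_1 = 0, b_2 = 1.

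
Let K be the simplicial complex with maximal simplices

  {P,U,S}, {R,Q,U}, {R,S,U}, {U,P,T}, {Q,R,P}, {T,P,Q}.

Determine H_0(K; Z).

H_0 ≅ Z.

We work with the vertex ordering P < Q < R < S < T < U. The simplices of K, each written with vertices in increasing order, are:

  0-simplices (6): P, Q, R, S, T, U
  1-simplices (12): PQ, PR, PS, PT, PU, QR, QT, QU, RS, RU, SU, TU
  2-simplices (6): PQR, PQT, PSU, PTU, QRU, RSU

so the chain groups are C_0 ≅ Z^6, C_1 ≅ Z^12, C_2 ≅ Z^6.

Boundary ∂_1: C_1 → C_0 is given by ∂[p,q] = [q] − [p]. For instance
  ∂QR = R − Q.
This gives a 6×12 integer matrix of rank 5; reducing to Smith normal form yields diagonal entries (1,1,1,1,1).

Boundary ∂_2: C_2 → C_1 maps a triangle to the signed sum of its edges. For instance
  ∂QRU = RU − QU + QR,
  ∂PSU = SU − PU + PS.
The 12×6 boundary matrix has rank 6 and Smith normal form diag(1,1,1,1,1,1).

Computing H_k = (kernel of ∂_k) / (image of ∂_{k+1}):

  H_0: rank C_0 − rank ∂_1 = 6 − 5 = 1, and the invariant factors of ∂_1 are all 1, so H_0 = Z.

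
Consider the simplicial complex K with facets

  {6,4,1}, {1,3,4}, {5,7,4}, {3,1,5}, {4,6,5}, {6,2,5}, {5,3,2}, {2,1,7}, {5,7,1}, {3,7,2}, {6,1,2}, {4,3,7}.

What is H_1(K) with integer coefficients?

H_1 = Z/2.

Take the total order 1 < 2 < 3 < 4 < 5 < 6 < 7 on the vertex set. Then K (dimension 2) consists of the simplices:

  0-simplices (7): [1], [2], [3], [4], [5], [6], [7]
  1-simplices (18): [1,2], [1,3], [1,4], [1,5], [1,6], [1,7], [2,3], [2,5], [2,6], [2,7], [3,4], [3,5], [3,7], [4,5], [4,6], [4,7], [5,6], [5,7]
  2-simplices (12): [1,2,6], [1,2,7], [1,3,4], [1,3,5], [1,4,6], [1,5,7], [2,3,5], [2,3,7], [2,5,6], [3,4,7], [4,5,6], [4,5,7]

giving chain groups C_0 ≅ Z^7, C_1 ≅ Z^18, C_2 ≅ Z^12.

∂_1: C_1 → C_0 sends each edge [p,q] (with p < q) to q − p. For instance
  ∂[1,2] = [2] − [1].
As a 7×18 matrix over Z this has rank 6, with invariant factors (1,1,1,1,1,1).

The boundary map ∂_2: C_2 → C_1 sends each 2-simplex [p,q,r] to [q,r] − [p,r] + [p,q]. For instance
  ∂[2,5,6] = [5,6] − [2,6] + [2,5],
  ∂[2,3,7] = [3,7] − [2,7] + [2,3].
The resulting 18×12 matrix has rank 12, and its Smith normal form has invariant factors (1,1,1,1,1,1,1,1,1,1,1,2).

Reading off H_k = ker ∂_k / im ∂_{k+1}:

  H_1: rank ker ∂_1 − rank ∂_2 = (18 − 6) − 12 = 0, and ∂_2 has invariant factor 2 > 1, so H_1 = Z/2.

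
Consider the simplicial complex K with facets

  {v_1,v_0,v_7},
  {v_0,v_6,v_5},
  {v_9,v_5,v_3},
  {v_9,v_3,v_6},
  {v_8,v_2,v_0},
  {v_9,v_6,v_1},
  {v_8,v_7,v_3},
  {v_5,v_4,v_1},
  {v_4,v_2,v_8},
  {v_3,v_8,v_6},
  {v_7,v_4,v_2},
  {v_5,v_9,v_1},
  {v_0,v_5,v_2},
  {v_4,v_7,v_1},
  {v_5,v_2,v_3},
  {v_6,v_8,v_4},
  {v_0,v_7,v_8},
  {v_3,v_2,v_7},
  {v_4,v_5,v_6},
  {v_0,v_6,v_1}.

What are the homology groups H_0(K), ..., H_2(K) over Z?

Order the vertices as v_0 < v_1 < v_2 < v_3 < v_4 < v_5 < v_6 < v_7 < v_8 < v_9. Listing each simplex with vertices in this order, K has dimension 2 with simplices:

  0-simplices (10): [v_0], [v_1], [v_2], [v_3], [v_4], [v_5], [v_6], [v_7], [v_8], [v_9]
  1-simplices (30): (30 of them)
  2-simplices (20): (20 of them)

giving chain groups C_0 ≅ Z^10, C_1 ≅ Z^30, C_2 ≅ Z^20.

Boundary ∂_1: C_1 → C_0 maps an edge to its endpoints' difference, ∂[p,q] = q − p. For instance
  ∂[v_4,v_5] = [v_5] − [v_4].
As a 10×30 matrix over Z this has rank 9, with invariant factors (1,1,1,1,1,1,1,1,1).

Boundary ∂_2: C_2 → C_1 acts by ∂[p,q,r] = [q,r] − [p,r] + [p,q]. For instance
  ∂[v_3,v_6,v_9] = [v_6,v_9] − [v_3,v_9] + [v_3,v_6],
  ∂[v_4,v_5,v_6] = [v_5,v_6] − [v_4,v_6] + [v_4,v_5].
As a 30×20 matrix over Z this has rank 20, with invariant factors (1,1,1,1,1,1,1,1,1,1,1,1,1,1,1,1,1,1,1,2).

Now H_k = ker ∂_k / im ∂_{k+1}, so:

  H_0: rank C_0 − rank ∂_1 = 10 − 9 = 1, and the invariant factors of ∂_1 are all 1, so H_0 = Z.
  H_1: rank ker ∂_1 − rank ∂_2 = (30 − 9) − 20 = 1, and ∂_2 has invariant factor 2 > 1, so H_1 = Z ⊕ Z/2Z.
  H_2: rank ker ∂_2 − rank ∂_3 = (20 − 20) − 0 = 0, and there is no ∂_3, so H_2 = 0.

As a check, the Euler characteristic is 10 − 30 + 20 = 0, which agrees with 1 − 1 + 0 = 0.
(K is a triangulation of the Klein bottle.)

H_0 ≅ Z,  H_1 ≅ Z ⊕ Z/2Z,  H_2 = 0.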